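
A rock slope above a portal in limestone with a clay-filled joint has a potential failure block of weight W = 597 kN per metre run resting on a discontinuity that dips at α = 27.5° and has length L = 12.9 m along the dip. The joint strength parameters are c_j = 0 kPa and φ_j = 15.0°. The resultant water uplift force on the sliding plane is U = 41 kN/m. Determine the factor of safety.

Resolving the block weight along and normal to the plane and applying the Mohr–Coulomb strength on the joint:
N' = W cosα − U = 597·cos27.5° − 41 = 488.5 kN/m
Driving force T = W sinα = 597·sin27.5° = 275.7 kN/m
Resisting force R = c_j·L + N'·tanφ_j = 0·12.9 + 488.5·tan15.0° = 0.0 + 130.9 = 130.9 kN/m
FS = R / T = 130.9 / 275.7 = 0.475

FS = 0.47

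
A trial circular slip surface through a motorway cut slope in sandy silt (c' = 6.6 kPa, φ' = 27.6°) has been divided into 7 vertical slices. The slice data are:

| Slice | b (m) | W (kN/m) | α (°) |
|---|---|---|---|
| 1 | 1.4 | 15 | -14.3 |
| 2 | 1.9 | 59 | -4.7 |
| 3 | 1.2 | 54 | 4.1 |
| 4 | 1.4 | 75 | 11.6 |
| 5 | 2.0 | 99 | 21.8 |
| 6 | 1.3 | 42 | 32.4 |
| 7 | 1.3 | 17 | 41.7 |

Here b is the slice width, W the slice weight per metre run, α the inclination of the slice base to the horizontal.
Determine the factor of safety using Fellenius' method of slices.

Ordinary method of slices: FS = Σ[c'·Δl_i + (W_i cosα_i)·tanφ'] / Σ W_i sinα_i, with Δl_i = b_i / cosα_i.
Slice 1: Δl = 1.4/cos(-14.3°) = 1.445 m; N'_1 = 15·cos(-14.3°) = 14.5; c'Δl = 9.54; W sinα = -3.7
Slice 2: Δl = 1.9/cos(-4.7°) = 1.906 m; N'_2 = 59·cos(-4.7°) = 58.8; c'Δl = 12.58; W sinα = -4.8
Slice 3: Δl = 1.2/cos4.1° = 1.203 m; N'_3 = 54·cos4.1° = 53.9; c'Δl = 7.94; W sinα = 3.9
Slice 4: Δl = 1.4/cos11.6° = 1.429 m; N'_4 = 75·cos11.6° = 73.5; c'Δl = 9.43; W sinα = 15.1
Slice 5: Δl = 2.0/cos21.8° = 2.154 m; N'_5 = 99·cos21.8° = 91.9; c'Δl = 14.22; W sinα = 36.8
Slice 6: Δl = 1.3/cos32.4° = 1.540 m; N'_6 = 42·cos32.4° = 35.5; c'Δl = 10.16; W sinα = 22.5
Slice 7: Δl = 1.3/cos41.7° = 1.741 m; N'_7 = 17·cos41.7° = 12.7; c'Δl = 11.49; W sinα = 11.3
Σc'Δl = 75.4 kN/m; ΣN' = 340.7 kN/m; ΣW sinα = 81.0 kN/m
Resisting = 75.4 + 340.7·tan27.6° = 75.4 + 178.1 = 253.5 kN/m
FS = 253.5 / 81.0 = 3.130

FS = 3.13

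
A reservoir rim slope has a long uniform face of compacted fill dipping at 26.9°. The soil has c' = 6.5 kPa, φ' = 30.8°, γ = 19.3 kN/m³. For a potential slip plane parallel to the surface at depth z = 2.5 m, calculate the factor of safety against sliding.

FS = 1.51

For an infinite slope with a slip plane parallel to the surface (no pore pressure): FS = [c' + γz cos²β tanφ'] / [γz sinβ cosβ].
γz = 19.3·2.5 = 48.25 kN/m²
Numerator = 6.5 + 48.25·cos²26.9°·tan30.8° = 6.5 + 48.25·0.7953·0.5961 = 29.375 kPa
Denominator = 48.25·sin26.9°·cos26.9° = 48.25·0.4524·0.8918 = 19.468 kPa
FS = 29.375 / 19.468 = 1.509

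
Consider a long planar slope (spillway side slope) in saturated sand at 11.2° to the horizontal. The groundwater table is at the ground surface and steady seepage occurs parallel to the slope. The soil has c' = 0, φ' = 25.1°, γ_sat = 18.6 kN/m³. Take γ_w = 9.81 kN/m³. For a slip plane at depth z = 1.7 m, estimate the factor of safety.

FS = 1.12

With seepage parallel to the slope and the water table at the surface, the effective normal stress on the slip plane uses the buoyant unit weight γ' = γ_sat − γ_w while the driving shear stress uses γ_sat:
FS = [c' + γ' z cos²β tanφ'] / [γ_sat z sinβ cosβ]
(For c' = 0 this reduces to FS = (γ'/γ_sat)·tanφ'/tanβ.)
γ' = 18.6 − 9.81 = 8.79 kN/m³
Numerator = 0.0 + 8.79·1.7·cos²11.2°·tan25.1° = 0.0 + 8.79·1.7·0.9623·0.4684 = 6.736 kPa
Denominator = 18.6·1.7·sin11.2°·cos11.2° = 18.6·1.7·0.1942·0.9810 = 6.025 kPa
FS = 6.736 / 6.025 = 1.118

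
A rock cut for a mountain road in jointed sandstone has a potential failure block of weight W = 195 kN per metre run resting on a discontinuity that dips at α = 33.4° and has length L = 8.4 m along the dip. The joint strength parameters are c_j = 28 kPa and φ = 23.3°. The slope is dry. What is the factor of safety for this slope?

FS = 2.84

Resolving the block weight along and normal to the plane and applying the Mohr–Coulomb strength on the joint:
N' = W cosα = 195·cos33.4° = 162.8 kN/m
Driving force T = W sinα = 195·sin33.4° = 107.3 kN/m
Resisting force R = c_j·L + N'·tanφ = 28·8.4 + 162.8·tan23.3° = 235.2 + 70.1 = 305.3 kN/m
FS = R / T = 305.3 / 107.3 = 2.844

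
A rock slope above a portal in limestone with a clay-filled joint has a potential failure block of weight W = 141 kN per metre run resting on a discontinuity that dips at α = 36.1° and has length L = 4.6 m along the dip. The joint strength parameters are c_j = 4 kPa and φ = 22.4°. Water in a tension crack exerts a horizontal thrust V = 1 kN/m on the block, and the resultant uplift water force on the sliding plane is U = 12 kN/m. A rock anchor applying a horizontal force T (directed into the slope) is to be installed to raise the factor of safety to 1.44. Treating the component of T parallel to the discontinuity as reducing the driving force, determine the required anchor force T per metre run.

Resolving forces along and normal to the sliding plane, with the horizontal anchor force T adding T·sinα to the effective normal force and T·cosα acting up the plane against the driving force:
FS = [c_jL + (W cosα − U − V sinα + T sinα) tanφ] / [W sinα + V cosα − T cosα]
Without the anchor: N' = 101.3 kN/m, driving T_d = 83.9 kN/m, resisting R = 4·4.6 + 101.3·tan22.4° = 60.2 kN/m, FS = 0.72.
Setting FS = 1.44 and solving for T:
1.44·(83.9 − T cos36.1°) = 60.2 + T sin36.1°·tan22.4°
T·(sin36.1°·tan22.4° + 1.44·cos36.1°) = 1.44·83.9 − 60.2
T·(0.5892·0.4122 + 1.44·0.8080) = 120.8 − 60.2 = 60.6
T·1.4064 = 60.6
T = 43.1 kN/m

T = 43 kN/m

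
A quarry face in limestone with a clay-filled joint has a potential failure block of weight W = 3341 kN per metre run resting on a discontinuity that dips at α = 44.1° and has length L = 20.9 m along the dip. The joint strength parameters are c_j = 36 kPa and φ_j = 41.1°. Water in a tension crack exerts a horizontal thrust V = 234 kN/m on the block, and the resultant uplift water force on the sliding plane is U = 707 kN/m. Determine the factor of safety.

Resolving the block weight along and normal to the plane and applying the Mohr–Coulomb strength on the joint:
N' = W cosα − U − V sinα = 3341·cos44.1° − 707 − 234·sin44.1° = 1529.4 kN/m
Driving force T = W sinα + V cosα = 3341·sin44.1° + 234·cos44.1° = 2493.1 kN/m
Resisting force R = c_j·L + N'·tanφ_j = 36·20.9 + 1529.4·tan41.1° = 752.4 + 1334.2 = 2086.6 kN/m
FS = R / T = 2086.6 / 2493.1 = 0.837

FS = 0.84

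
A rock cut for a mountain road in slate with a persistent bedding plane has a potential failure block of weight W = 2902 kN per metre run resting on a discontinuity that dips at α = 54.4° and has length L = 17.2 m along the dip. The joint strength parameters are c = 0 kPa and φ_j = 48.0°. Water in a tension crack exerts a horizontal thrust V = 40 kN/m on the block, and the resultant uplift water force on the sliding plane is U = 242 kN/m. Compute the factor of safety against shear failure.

Resolving the block weight along and normal to the plane and applying the Mohr–Coulomb strength on the joint:
N' = W cosα − U − V sinα = 2902·cos54.4° − 242 − 40·sin54.4° = 1414.8 kN/m
Driving force T = W sinα + V cosα = 2902·sin54.4° + 40·cos54.4° = 2382.9 kN/m
Resisting force R = c·L + N'·tanφ_j = 0·17.2 + 1414.8·tan48.0° = 0.0 + 1571.3 = 1571.3 kN/m
FS = R / T = 1571.3 / 2382.9 = 0.659

FS = 0.66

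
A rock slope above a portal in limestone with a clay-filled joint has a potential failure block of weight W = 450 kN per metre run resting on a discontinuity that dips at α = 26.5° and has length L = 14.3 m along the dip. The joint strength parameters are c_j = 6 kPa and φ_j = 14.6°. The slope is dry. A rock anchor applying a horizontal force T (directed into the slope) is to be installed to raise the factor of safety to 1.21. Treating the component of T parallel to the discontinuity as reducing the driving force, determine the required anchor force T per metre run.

T = 44 kN/m

Resolving forces along and normal to the sliding plane, with the horizontal anchor force T adding T·sinα to the effective normal force and T·cosα acting up the plane against the driving force:
FS = [c_jL + (W cosα + T sinα) tanφ_j] / [W sinα − T cosα]
Without the anchor: N' = 402.7 kN/m, driving T_d = 200.8 kN/m, resisting R = 6·14.3 + 402.7·tan14.6° = 190.7 kN/m, FS = 0.95.
Setting FS = 1.21 and solving for T:
1.21·(200.8 − T cos26.5°) = 190.7 + T sin26.5°·tan14.6°
T·(sin26.5°·tan14.6° + 1.21·cos26.5°) = 1.21·200.8 − 190.7
T·(0.4462·0.2605 + 1.21·0.8949) = 243.0 − 190.7 = 52.3
T·1.1991 = 52.3
T = 43.6 kN/m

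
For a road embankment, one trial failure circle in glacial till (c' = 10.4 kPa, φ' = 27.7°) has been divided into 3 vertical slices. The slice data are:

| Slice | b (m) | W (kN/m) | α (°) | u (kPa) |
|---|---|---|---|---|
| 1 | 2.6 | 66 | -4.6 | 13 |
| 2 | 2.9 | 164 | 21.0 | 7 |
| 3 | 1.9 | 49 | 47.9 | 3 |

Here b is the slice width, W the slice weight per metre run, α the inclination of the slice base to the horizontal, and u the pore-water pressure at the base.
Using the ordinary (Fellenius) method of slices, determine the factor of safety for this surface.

Ordinary method of slices: FS = Σ[c'·Δl_i + (W_i cosα_i − u_i·Δl_i)·tanφ'] / Σ W_i sinα_i, with Δl_i = b_i / cosα_i.
Slice 1: Δl = 2.6/cos(-4.6°) = 2.608 m; N'_1 = 66·cos(-4.6°) − 13·2.608 = 31.9; c'Δl = 27.13; W sinα = -5.3
Slice 2: Δl = 2.9/cos21.0° = 3.106 m; N'_2 = 164·cos21.0° − 7·3.106 = 131.4; c'Δl = 32.31; W sinα = 58.8
Slice 3: Δl = 1.9/cos47.9° = 2.834 m; N'_3 = 49·cos47.9° − 3·2.834 = 24.3; c'Δl = 29.47; W sinα = 36.4
Σc'Δl = 88.9 kN/m; ΣN' = 187.6 kN/m; ΣW sinα = 89.8 kN/m
Resisting = 88.9 + 187.6·tan27.7° = 88.9 + 98.5 = 187.4 kN/m
FS = 187.4 / 89.8 = 2.086

FS = 2.09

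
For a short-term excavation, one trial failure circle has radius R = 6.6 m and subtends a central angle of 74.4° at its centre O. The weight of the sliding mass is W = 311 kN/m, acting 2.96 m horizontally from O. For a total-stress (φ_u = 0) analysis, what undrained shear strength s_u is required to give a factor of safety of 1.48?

s_u = 24.1 kPa

FS = s_u·L_a·R / (W·d), so s_u = FS·W·d / (L_a·R).
Arc length L_a = R·θ = 6.6·(74.4°·π/180) = 6.6·1.2985 = 8.57 m
s_u = 1.48·311·2.96 / (8.57·6.6) = 1362.4 / 56.56 = 24.09 kPa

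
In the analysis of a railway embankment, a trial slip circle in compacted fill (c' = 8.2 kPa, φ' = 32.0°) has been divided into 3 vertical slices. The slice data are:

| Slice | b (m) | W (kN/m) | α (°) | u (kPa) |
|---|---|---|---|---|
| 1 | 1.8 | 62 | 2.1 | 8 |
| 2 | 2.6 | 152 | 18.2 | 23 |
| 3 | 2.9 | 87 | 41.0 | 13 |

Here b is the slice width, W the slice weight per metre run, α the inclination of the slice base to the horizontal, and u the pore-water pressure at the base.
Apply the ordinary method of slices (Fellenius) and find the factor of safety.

Ordinary method of slices: FS = Σ[c'·Δl_i + (W_i cosα_i − u_i·Δl_i)·tanφ'] / Σ W_i sinα_i, with Δl_i = b_i / cosα_i.
Slice 1: Δl = 1.8/cos2.1° = 1.801 m; N'_1 = 62·cos2.1° − 8·1.801 = 47.5; c'Δl = 14.77; W sinα = 2.3
Slice 2: Δl = 2.6/cos18.2° = 2.737 m; N'_2 = 152·cos18.2° − 23·2.737 = 81.4; c'Δl = 22.44; W sinα = 47.5
Slice 3: Δl = 2.9/cos41.0° = 3.843 m; N'_3 = 87·cos41.0° − 13·3.843 = 15.7; c'Δl = 31.51; W sinα = 57.1
Σc'Δl = 68.7 kN/m; ΣN' = 144.7 kN/m; ΣW sinα = 106.8 kN/m
Resisting = 68.7 + 144.7·tan32.0° = 68.7 + 90.4 = 159.1 kN/m
FS = 159.1 / 106.8 = 1.490

FS = 1.49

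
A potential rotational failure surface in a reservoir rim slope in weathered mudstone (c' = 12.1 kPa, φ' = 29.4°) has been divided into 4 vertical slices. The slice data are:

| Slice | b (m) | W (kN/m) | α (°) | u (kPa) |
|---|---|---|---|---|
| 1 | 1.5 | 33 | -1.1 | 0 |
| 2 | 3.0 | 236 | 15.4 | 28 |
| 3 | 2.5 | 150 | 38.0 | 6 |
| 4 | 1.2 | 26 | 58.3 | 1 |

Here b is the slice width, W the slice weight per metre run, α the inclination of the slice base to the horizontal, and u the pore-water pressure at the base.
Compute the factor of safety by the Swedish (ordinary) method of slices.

FS = 1.60

Ordinary method of slices: FS = Σ[c'·Δl_i + (W_i cosα_i − u_i·Δl_i)·tanφ'] / Σ W_i sinα_i, with Δl_i = b_i / cosα_i.
Slice 1: Δl = 1.5/cos(-1.1°) = 1.500 m; N'_1 = 33·cos(-1.1°) − 0·1.500 = 33.0; c'Δl = 18.15; W sinα = -0.6
Slice 2: Δl = 3.0/cos15.4° = 3.112 m; N'_2 = 236·cos15.4° − 28·3.112 = 140.4; c'Δl = 37.65; W sinα = 62.7
Slice 3: Δl = 2.5/cos38.0° = 3.173 m; N'_3 = 150·cos38.0° − 6·3.173 = 99.2; c'Δl = 38.39; W sinα = 92.3
Slice 4: Δl = 1.2/cos58.3° = 2.284 m; N'_4 = 26·cos58.3° − 1·2.284 = 11.4; c'Δl = 27.63; W sinα = 22.1
Σc'Δl = 121.8 kN/m; ΣN' = 283.9 kN/m; ΣW sinα = 176.5 kN/m
Resisting = 121.8 + 283.9·tan29.4° = 121.8 + 160.0 = 281.8 kN/m
FS = 281.8 / 176.5 = 1.597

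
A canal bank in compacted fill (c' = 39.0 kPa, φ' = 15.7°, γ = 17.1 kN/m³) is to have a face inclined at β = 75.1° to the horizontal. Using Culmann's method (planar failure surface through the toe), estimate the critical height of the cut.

Culmann's analysis gives the critical failure plane at α_cr = (β + φ')/2 = (75.1 + 15.7)/2 = 45.4°, and the critical height
H_c = (4c'/γ) · sinβ cosφ' / [1 − cos(β − φ')]
    = (4·39.0/17.1) · sin75.1°·cos15.7° / [1 − cos(59.4°)]
    = 9.123 · 0.9664·0.9627 / [1 − 0.5090]
    = 9.123 · 0.9303 / 0.4910
    = 17.29 m

H_c = 17.29 m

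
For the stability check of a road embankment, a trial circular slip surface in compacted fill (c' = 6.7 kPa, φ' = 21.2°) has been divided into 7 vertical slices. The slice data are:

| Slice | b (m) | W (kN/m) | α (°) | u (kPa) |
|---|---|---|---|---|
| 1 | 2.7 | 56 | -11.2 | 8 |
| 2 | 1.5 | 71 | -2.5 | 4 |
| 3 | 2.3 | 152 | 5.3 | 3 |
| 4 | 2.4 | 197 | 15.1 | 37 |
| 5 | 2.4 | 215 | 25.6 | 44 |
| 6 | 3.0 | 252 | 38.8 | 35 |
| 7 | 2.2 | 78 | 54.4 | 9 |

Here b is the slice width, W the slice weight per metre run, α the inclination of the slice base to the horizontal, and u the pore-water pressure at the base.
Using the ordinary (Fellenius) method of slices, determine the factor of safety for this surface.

FS = 0.87

Ordinary method of slices: FS = Σ[c'·Δl_i + (W_i cosα_i − u_i·Δl_i)·tanφ'] / Σ W_i sinα_i, with Δl_i = b_i / cosα_i.
Slice 1: Δl = 2.7/cos(-11.2°) = 2.752 m; N'_1 = 56·cos(-11.2°) − 8·2.752 = 32.9; c'Δl = 18.44; W sinα = -10.9
Slice 2: Δl = 1.5/cos(-2.5°) = 1.501 m; N'_2 = 71·cos(-2.5°) − 4·1.501 = 64.9; c'Δl = 10.06; W sinα = -3.1
Slice 3: Δl = 2.3/cos5.3° = 2.310 m; N'_3 = 152·cos5.3° − 3·2.310 = 144.4; c'Δl = 15.48; W sinα = 14.0
Slice 4: Δl = 2.4/cos15.1° = 2.486 m; N'_4 = 197·cos15.1° − 37·2.486 = 98.2; c'Δl = 16.66; W sinα = 51.3
Slice 5: Δl = 2.4/cos25.6° = 2.661 m; N'_5 = 215·cos25.6° − 44·2.661 = 76.8; c'Δl = 17.83; W sinα = 92.9
Slice 6: Δl = 3.0/cos38.8° = 3.849 m; N'_6 = 252·cos38.8° − 35·3.849 = 61.7; c'Δl = 25.79; W sinα = 157.9
Slice 7: Δl = 2.2/cos54.4° = 3.779 m; N'_7 = 78·cos54.4° − 9·3.779 = 11.4; c'Δl = 25.32; W sinα = 63.4
Σc'Δl = 129.6 kN/m; ΣN' = 490.3 kN/m; ΣW sinα = 365.6 kN/m
Resisting = 129.6 + 490.3·tan21.2° = 129.6 + 190.2 = 319.8 kN/m
FS = 319.8 / 365.6 = 0.875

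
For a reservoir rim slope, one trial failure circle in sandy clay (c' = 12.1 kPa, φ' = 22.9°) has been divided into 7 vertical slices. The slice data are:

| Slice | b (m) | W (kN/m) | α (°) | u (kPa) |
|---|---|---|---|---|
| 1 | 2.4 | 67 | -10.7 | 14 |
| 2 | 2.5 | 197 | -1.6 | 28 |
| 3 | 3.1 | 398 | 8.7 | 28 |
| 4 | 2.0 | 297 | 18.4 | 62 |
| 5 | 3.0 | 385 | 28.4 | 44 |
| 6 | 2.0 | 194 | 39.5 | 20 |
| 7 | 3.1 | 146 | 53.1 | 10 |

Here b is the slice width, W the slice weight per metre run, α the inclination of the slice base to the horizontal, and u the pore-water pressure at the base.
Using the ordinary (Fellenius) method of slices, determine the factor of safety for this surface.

Ordinary method of slices: FS = Σ[c'·Δl_i + (W_i cosα_i − u_i·Δl_i)·tanφ'] / Σ W_i sinα_i, with Δl_i = b_i / cosα_i.
Slice 1: Δl = 2.4/cos(-10.7°) = 2.442 m; N'_1 = 67·cos(-10.7°) − 14·2.442 = 31.6; c'Δl = 29.55; W sinα = -12.4
Slice 2: Δl = 2.5/cos(-1.6°) = 2.501 m; N'_2 = 197·cos(-1.6°) − 28·2.501 = 126.9; c'Δl = 30.26; W sinα = -5.5
Slice 3: Δl = 3.1/cos8.7° = 3.136 m; N'_3 = 398·cos8.7° − 28·3.136 = 305.6; c'Δl = 37.95; W sinα = 60.2
Slice 4: Δl = 2.0/cos18.4° = 2.108 m; N'_4 = 297·cos18.4° − 62·2.108 = 151.1; c'Δl = 25.50; W sinα = 93.7
Slice 5: Δl = 3.0/cos28.4° = 3.410 m; N'_5 = 385·cos28.4° − 44·3.410 = 188.6; c'Δl = 41.27; W sinα = 183.1
Slice 6: Δl = 2.0/cos39.5° = 2.592 m; N'_6 = 194·cos39.5° − 20·2.592 = 97.9; c'Δl = 31.36; W sinα = 123.4
Slice 7: Δl = 3.1/cos53.1° = 5.163 m; N'_7 = 146·cos53.1° − 10·5.163 = 36.0; c'Δl = 62.47; W sinα = 116.8
Σc'Δl = 258.4 kN/m; ΣN' = 937.8 kN/m; ΣW sinα = 559.3 kN/m
Resisting = 258.4 + 937.8·tan22.9° = 258.4 + 396.1 = 654.5 kN/m
FS = 654.5 / 559.3 = 1.170

FS = 1.17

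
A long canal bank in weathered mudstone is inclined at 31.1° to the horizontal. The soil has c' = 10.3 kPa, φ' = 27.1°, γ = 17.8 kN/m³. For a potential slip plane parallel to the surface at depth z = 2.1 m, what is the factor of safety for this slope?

For an infinite slope with a slip plane parallel to the surface (no pore pressure): FS = [c' + γz cos²β tanφ'] / [γz sinβ cosβ].
γz = 17.8·2.1 = 37.38 kN/m²
Numerator = 10.3 + 37.38·cos²31.1°·tan27.1° = 10.3 + 37.38·0.7332·0.5117 = 24.325 kPa
Denominator = 37.38·sin31.1°·cos31.1° = 37.38·0.5165·0.8563 = 16.533 kPa
FS = 24.325 / 16.533 = 1.471

FS = 1.47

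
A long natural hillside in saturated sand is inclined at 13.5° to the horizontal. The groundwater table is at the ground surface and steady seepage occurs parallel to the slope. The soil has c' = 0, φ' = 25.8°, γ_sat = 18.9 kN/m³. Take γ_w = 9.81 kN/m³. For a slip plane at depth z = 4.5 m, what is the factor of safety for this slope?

FS = 0.97

With seepage parallel to the slope and the water table at the surface, the effective normal stress on the slip plane uses the buoyant unit weight γ' = γ_sat − γ_w while the driving shear stress uses γ_sat:
FS = [c' + γ' z cos²β tanφ'] / [γ_sat z sinβ cosβ]
(For c' = 0 this reduces to FS = (γ'/γ_sat)·tanφ'/tanβ.)
γ' = 18.9 − 9.81 = 9.09 kN/m³
Numerator = 0.0 + 9.09·4.5·cos²13.5°·tan25.8° = 0.0 + 9.09·4.5·0.9455·0.4834 = 18.697 kPa
Denominator = 18.9·4.5·sin13.5°·cos13.5° = 18.9·4.5·0.2334·0.9724 = 19.306 kPa
FS = 18.697 / 19.306 = 0.968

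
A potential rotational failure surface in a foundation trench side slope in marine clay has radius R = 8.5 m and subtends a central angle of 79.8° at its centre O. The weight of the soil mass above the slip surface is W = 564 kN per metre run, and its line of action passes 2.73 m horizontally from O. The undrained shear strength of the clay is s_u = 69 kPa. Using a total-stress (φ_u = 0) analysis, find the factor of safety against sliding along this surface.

Taking moments about the centre O, the resisting moment is provided by the undrained shear strength acting along the arc:
Arc length L_a = R·θ = 8.5·(79.8°·π/180) = 8.5·1.3928 = 11.84 m
M_R = s_u·L_a·R = 69·11.84·8.5 = 6943.3 kN·m/m
M_D = W·d = 564·2.73 = 1539.7 kN·m/m
FS = M_R / M_D = 6943.3 / 1539.7 = 4.509

FS = 4.51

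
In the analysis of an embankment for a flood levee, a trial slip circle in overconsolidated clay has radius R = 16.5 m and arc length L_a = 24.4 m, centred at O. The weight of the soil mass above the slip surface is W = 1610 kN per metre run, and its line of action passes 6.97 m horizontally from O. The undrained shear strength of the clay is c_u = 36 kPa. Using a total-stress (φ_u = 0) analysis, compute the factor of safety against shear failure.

Taking moments about the centre O, the resisting moment is provided by the undrained shear strength acting along the arc:
M_R = c_u·L_a·R = 36·24.40·16.5 = 14493.6 kN·m/m
M_D = W·d = 1610·6.97 = 11221.7 kN·m/m
FS = M_R / M_D = 14493.6 / 11221.7 = 1.292

FS = 1.29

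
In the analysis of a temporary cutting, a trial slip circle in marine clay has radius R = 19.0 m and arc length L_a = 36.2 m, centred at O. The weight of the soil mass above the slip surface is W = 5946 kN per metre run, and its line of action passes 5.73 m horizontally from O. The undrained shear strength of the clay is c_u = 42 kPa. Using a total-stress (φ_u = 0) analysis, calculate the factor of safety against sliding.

FS = 0.85

Taking moments about the centre O, the resisting moment is provided by the undrained shear strength acting along the arc:
M_R = c_u·L_a·R = 42·36.20·19.0 = 28887.6 kN·m/m
M_D = W·d = 5946·5.73 = 34070.6 kN·m/m
FS = M_R / M_D = 28887.6 / 34070.6 = 0.848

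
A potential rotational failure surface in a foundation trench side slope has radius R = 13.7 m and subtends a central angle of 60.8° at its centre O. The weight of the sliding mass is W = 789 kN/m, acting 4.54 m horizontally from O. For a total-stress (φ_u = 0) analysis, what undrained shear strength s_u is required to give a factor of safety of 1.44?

FS = s_u·L_a·R / (W·d), so s_u = FS·W·d / (L_a·R).
Arc length L_a = R·θ = 13.7·(60.8°·π/180) = 13.7·1.0612 = 14.54 m
s_u = 1.44·789·4.54 / (14.54·13.7) = 5158.2 / 199.17 = 25.90 kPa

s_u = 25.9 kPa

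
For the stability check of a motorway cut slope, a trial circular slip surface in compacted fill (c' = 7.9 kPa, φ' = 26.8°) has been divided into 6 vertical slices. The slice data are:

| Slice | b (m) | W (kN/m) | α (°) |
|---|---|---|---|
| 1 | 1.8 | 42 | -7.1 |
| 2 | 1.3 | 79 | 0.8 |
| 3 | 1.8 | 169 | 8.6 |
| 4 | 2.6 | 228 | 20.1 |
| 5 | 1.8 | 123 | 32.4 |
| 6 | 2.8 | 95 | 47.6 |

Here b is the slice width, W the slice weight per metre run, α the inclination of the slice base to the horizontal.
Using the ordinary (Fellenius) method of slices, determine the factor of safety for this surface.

FS = 1.91

Ordinary method of slices: FS = Σ[c'·Δl_i + (W_i cosα_i)·tanφ'] / Σ W_i sinα_i, with Δl_i = b_i / cosα_i.
Slice 1: Δl = 1.8/cos(-7.1°) = 1.814 m; N'_1 = 42·cos(-7.1°) = 41.7; c'Δl = 14.33; W sinα = -5.2
Slice 2: Δl = 1.3/cos0.8° = 1.300 m; N'_2 = 79·cos0.8° = 79.0; c'Δl = 10.27; W sinα = 1.1
Slice 3: Δl = 1.8/cos8.6° = 1.820 m; N'_3 = 169·cos8.6° = 167.1; c'Δl = 14.38; W sinα = 25.3
Slice 4: Δl = 2.6/cos20.1° = 2.769 m; N'_4 = 228·cos20.1° = 214.1; c'Δl = 21.87; W sinα = 78.4
Slice 5: Δl = 1.8/cos32.4° = 2.132 m; N'_5 = 123·cos32.4° = 103.9; c'Δl = 16.84; W sinα = 65.9
Slice 6: Δl = 2.8/cos47.6° = 4.152 m; N'_6 = 95·cos47.6° = 64.1; c'Δl = 32.80; W sinα = 70.2
Σc'Δl = 110.5 kN/m; ΣN' = 669.8 kN/m; ΣW sinα = 235.6 kN/m
Resisting = 110.5 + 669.8·tan26.8° = 110.5 + 338.3 = 448.8 kN/m
FS = 448.8 / 235.6 = 1.905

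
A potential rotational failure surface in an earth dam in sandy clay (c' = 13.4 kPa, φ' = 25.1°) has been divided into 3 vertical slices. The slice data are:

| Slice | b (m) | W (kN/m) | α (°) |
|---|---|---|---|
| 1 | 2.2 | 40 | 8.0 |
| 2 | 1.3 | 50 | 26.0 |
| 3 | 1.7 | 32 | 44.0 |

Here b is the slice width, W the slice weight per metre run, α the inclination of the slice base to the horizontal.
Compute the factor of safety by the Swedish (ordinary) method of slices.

Ordinary method of slices: FS = Σ[c'·Δl_i + (W_i cosα_i)·tanφ'] / Σ W_i sinα_i, with Δl_i = b_i / cosα_i.
Slice 1: Δl = 2.2/cos8.0° = 2.222 m; N'_1 = 40·cos8.0° = 39.6; c'Δl = 29.77; W sinα = 5.6
Slice 2: Δl = 1.3/cos26.0° = 1.446 m; N'_2 = 50·cos26.0° = 44.9; c'Δl = 19.38; W sinα = 21.9
Slice 3: Δl = 1.7/cos44.0° = 2.363 m; N'_3 = 32·cos44.0° = 23.0; c'Δl = 31.67; W sinα = 22.2
Σc'Δl = 80.8 kN/m; ΣN' = 107.6 kN/m; ΣW sinα = 49.7 kN/m
Resisting = 80.8 + 107.6·tan25.1° = 80.8 + 50.4 = 131.2 kN/m
FS = 131.2 / 49.7 = 2.639

FS = 2.64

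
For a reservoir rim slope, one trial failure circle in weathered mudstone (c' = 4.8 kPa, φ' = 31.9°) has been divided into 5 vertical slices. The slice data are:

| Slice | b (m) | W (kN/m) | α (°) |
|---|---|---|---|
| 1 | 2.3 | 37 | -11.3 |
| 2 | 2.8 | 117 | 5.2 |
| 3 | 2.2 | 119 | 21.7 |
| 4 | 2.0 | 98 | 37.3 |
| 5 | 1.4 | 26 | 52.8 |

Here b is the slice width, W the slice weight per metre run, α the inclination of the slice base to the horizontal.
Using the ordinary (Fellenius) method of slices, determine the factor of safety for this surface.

Ordinary method of slices: FS = Σ[c'·Δl_i + (W_i cosα_i)·tanφ'] / Σ W_i sinα_i, with Δl_i = b_i / cosα_i.
Slice 1: Δl = 2.3/cos(-11.3°) = 2.345 m; N'_1 = 37·cos(-11.3°) = 36.3; c'Δl = 11.26; W sinα = -7.3
Slice 2: Δl = 2.8/cos5.2° = 2.812 m; N'_2 = 117·cos5.2° = 116.5; c'Δl = 13.50; W sinα = 10.6
Slice 3: Δl = 2.2/cos21.7° = 2.368 m; N'_3 = 119·cos21.7° = 110.6; c'Δl = 11.37; W sinα = 44.0
Slice 4: Δl = 2.0/cos37.3° = 2.514 m; N'_4 = 98·cos37.3° = 78.0; c'Δl = 12.07; W sinα = 59.4
Slice 5: Δl = 1.4/cos52.8° = 2.316 m; N'_5 = 26·cos52.8° = 15.7; c'Δl = 11.11; W sinα = 20.7
Σc'Δl = 59.3 kN/m; ΣN' = 357.0 kN/m; ΣW sinα = 127.5 kN/m
Resisting = 59.3 + 357.0·tan31.9° = 59.3 + 222.2 = 281.5 kN/m
FS = 281.5 / 127.5 = 2.209

FS = 2.21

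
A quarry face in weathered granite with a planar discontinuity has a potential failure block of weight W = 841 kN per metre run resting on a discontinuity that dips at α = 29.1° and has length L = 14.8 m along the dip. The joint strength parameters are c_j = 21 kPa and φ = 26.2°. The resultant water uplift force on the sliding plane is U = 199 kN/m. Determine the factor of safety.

Resolving the block weight along and normal to the plane and applying the Mohr–Coulomb strength on the joint:
N' = W cosα − U = 841·cos29.1° − 199 = 535.8 kN/m
Driving force T = W sinα = 841·sin29.1° = 409.0 kN/m
Resisting force R = c_j·L + N'·tanφ = 21·14.8 + 535.8·tan26.2° = 310.8 + 263.7 = 574.5 kN/m
FS = R / T = 574.5 / 409.0 = 1.405

FS = 1.40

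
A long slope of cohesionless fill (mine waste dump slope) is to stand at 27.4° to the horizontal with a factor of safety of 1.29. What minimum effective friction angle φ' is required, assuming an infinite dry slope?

FS = tanφ'/tanβ ⇒ tanφ' = FS · tanβ = 1.29 · tan27.4° = 0.6687
φ' = arctan(0.6687) = 33.77°

φ' = 33.8°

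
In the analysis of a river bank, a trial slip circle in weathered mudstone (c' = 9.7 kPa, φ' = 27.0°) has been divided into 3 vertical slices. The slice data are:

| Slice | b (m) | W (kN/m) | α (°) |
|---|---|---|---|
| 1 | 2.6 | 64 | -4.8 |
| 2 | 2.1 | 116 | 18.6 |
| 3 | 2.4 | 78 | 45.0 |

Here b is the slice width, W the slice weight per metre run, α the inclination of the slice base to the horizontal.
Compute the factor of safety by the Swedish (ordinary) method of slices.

FS = 2.26

Ordinary method of slices: FS = Σ[c'·Δl_i + (W_i cosα_i)·tanφ'] / Σ W_i sinα_i, with Δl_i = b_i / cosα_i.
Slice 1: Δl = 2.6/cos(-4.8°) = 2.609 m; N'_1 = 64·cos(-4.8°) = 63.8; c'Δl = 25.31; W sinα = -5.4
Slice 2: Δl = 2.1/cos18.6° = 2.216 m; N'_2 = 116·cos18.6° = 109.9; c'Δl = 21.49; W sinα = 37.0
Slice 3: Δl = 2.4/cos45.0° = 3.394 m; N'_3 = 78·cos45.0° = 55.2; c'Δl = 32.92; W sinα = 55.2
Σc'Δl = 79.7 kN/m; ΣN' = 228.9 kN/m; ΣW sinα = 86.8 kN/m
Resisting = 79.7 + 228.9·tan27.0° = 79.7 + 116.6 = 196.3 kN/m
FS = 196.3 / 86.8 = 2.262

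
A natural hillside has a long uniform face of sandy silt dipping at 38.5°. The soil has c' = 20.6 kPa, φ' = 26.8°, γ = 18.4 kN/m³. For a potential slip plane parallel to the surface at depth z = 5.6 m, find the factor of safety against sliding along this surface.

For an infinite slope with a slip plane parallel to the surface (no pore pressure): FS = [c' + γz cos²β tanφ'] / [γz sinβ cosβ].
γz = 18.4·5.6 = 103.04 kN/m²
Numerator = 20.6 + 103.04·cos²38.5°·tan26.8° = 20.6 + 103.04·0.6125·0.5051 = 52.479 kPa
Denominator = 103.04·sin38.5°·cos38.5° = 103.04·0.6225·0.7826 = 50.200 kPa
FS = 52.479 / 50.200 = 1.045

FS = 1.05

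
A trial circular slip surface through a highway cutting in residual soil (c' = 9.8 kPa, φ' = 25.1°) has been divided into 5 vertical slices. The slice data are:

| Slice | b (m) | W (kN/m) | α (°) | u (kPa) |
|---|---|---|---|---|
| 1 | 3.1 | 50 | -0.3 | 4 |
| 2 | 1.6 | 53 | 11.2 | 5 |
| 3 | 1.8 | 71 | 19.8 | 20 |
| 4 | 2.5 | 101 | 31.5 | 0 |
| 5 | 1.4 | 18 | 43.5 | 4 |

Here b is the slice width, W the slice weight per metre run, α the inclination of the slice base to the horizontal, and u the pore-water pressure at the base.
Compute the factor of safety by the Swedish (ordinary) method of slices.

FS = 2.09

Ordinary method of slices: FS = Σ[c'·Δl_i + (W_i cosα_i − u_i·Δl_i)·tanφ'] / Σ W_i sinα_i, with Δl_i = b_i / cosα_i.
Slice 1: Δl = 3.1/cos(-0.3°) = 3.100 m; N'_1 = 50·cos(-0.3°) − 4·3.100 = 37.6; c'Δl = 30.38; W sinα = -0.3
Slice 2: Δl = 1.6/cos11.2° = 1.631 m; N'_2 = 53·cos11.2° − 5·1.631 = 43.8; c'Δl = 15.98; W sinα = 10.3
Slice 3: Δl = 1.8/cos19.8° = 1.913 m; N'_3 = 71·cos19.8° − 20·1.913 = 28.5; c'Δl = 18.75; W sinα = 24.1
Slice 4: Δl = 2.5/cos31.5° = 2.932 m; N'_4 = 101·cos31.5° − 0·2.932 = 86.1; c'Δl = 28.73; W sinα = 52.8
Slice 5: Δl = 1.4/cos43.5° = 1.930 m; N'_5 = 18·cos43.5° − 4·1.930 = 5.3; c'Δl = 18.91; W sinα = 12.4
Σc'Δl = 112.8 kN/m; ΣN' = 201.4 kN/m; ΣW sinα = 99.2 kN/m
Resisting = 112.8 + 201.4·tan25.1° = 112.8 + 94.4 = 207.1 kN/m
FS = 207.1 / 99.2 = 2.087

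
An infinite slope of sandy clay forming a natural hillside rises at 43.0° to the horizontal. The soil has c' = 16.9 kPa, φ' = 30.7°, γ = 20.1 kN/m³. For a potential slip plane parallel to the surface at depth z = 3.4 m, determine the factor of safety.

FS = 1.13

For an infinite slope with a slip plane parallel to the surface (no pore pressure): FS = [c' + γz cos²β tanφ'] / [γz sinβ cosβ].
γz = 20.1·3.4 = 68.34 kN/m²
Numerator = 16.9 + 68.34·cos²43.0°·tan30.7° = 16.9 + 68.34·0.5349·0.5938 = 38.604 kPa
Denominator = 68.34·sin43.0°·cos43.0° = 68.34·0.6820·0.7314 = 34.087 kPa
FS = 38.604 / 34.087 = 1.133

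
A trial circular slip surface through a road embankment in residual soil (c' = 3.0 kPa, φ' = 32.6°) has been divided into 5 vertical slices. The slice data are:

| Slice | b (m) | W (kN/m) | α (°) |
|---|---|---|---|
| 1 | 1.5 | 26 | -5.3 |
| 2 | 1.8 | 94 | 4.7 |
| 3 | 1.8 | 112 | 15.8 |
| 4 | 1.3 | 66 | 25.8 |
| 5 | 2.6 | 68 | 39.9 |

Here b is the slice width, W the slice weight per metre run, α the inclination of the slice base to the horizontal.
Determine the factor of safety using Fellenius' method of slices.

FS = 2.28

Ordinary method of slices: FS = Σ[c'·Δl_i + (W_i cosα_i)·tanφ'] / Σ W_i sinα_i, with Δl_i = b_i / cosα_i.
Slice 1: Δl = 1.5/cos(-5.3°) = 1.506 m; N'_1 = 26·cos(-5.3°) = 25.9; c'Δl = 4.52; W sinα = -2.4
Slice 2: Δl = 1.8/cos4.7° = 1.806 m; N'_2 = 94·cos4.7° = 93.7; c'Δl = 5.42; W sinα = 7.7
Slice 3: Δl = 1.8/cos15.8° = 1.871 m; N'_3 = 112·cos15.8° = 107.8; c'Δl = 5.61; W sinα = 30.5
Slice 4: Δl = 1.3/cos25.8° = 1.444 m; N'_4 = 66·cos25.8° = 59.4; c'Δl = 4.33; W sinα = 28.7
Slice 5: Δl = 2.6/cos39.9° = 3.389 m; N'_5 = 68·cos39.9° = 52.2; c'Δl = 10.17; W sinα = 43.6
Σc'Δl = 30.0 kN/m; ΣN' = 338.9 kN/m; ΣW sinα = 108.1 kN/m
Resisting = 30.0 + 338.9·tan32.6° = 30.0 + 216.8 = 246.8 kN/m
FS = 246.8 / 108.1 = 2.282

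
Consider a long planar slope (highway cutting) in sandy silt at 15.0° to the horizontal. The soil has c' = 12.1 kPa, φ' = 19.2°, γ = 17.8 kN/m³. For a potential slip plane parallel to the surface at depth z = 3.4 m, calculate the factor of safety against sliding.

For an infinite slope with a slip plane parallel to the surface (no pore pressure): FS = [c' + γz cos²β tanφ'] / [γz sinβ cosβ].
γz = 17.8·3.4 = 60.52 kN/m²
Numerator = 12.1 + 60.52·cos²15.0°·tan19.2° = 12.1 + 60.52·0.9330·0.3482 = 31.764 kPa
Denominator = 60.52·sin15.0°·cos15.0° = 60.52·0.2588·0.9659 = 15.130 kPa
FS = 31.764 / 15.130 = 2.099

FS = 2.10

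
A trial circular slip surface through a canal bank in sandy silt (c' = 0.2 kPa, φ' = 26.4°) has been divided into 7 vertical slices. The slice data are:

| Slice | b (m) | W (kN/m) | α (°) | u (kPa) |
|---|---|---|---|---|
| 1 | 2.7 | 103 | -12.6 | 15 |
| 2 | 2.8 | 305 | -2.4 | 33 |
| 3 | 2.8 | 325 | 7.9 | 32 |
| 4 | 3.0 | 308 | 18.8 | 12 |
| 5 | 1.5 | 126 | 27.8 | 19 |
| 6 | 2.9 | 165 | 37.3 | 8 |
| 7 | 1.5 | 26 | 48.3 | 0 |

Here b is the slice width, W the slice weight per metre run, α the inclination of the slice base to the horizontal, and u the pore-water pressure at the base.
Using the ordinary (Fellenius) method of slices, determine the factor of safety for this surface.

Ordinary method of slices: FS = Σ[c'·Δl_i + (W_i cosα_i − u_i·Δl_i)·tanφ'] / Σ W_i sinα_i, with Δl_i = b_i / cosα_i.
Slice 1: Δl = 2.7/cos(-12.6°) = 2.767 m; N'_1 = 103·cos(-12.6°) − 15·2.767 = 59.0; c'Δl = 0.55; W sinα = -22.5
Slice 2: Δl = 2.8/cos(-2.4°) = 2.802 m; N'_2 = 305·cos(-2.4°) − 33·2.802 = 212.3; c'Δl = 0.56; W sinα = -12.8
Slice 3: Δl = 2.8/cos7.9° = 2.827 m; N'_3 = 325·cos7.9° − 32·2.827 = 231.5; c'Δl = 0.57; W sinα = 44.7
Slice 4: Δl = 3.0/cos18.8° = 3.169 m; N'_4 = 308·cos18.8° − 12·3.169 = 253.5; c'Δl = 0.63; W sinα = 99.3
Slice 5: Δl = 1.5/cos27.8° = 1.696 m; N'_5 = 126·cos27.8° − 19·1.696 = 79.2; c'Δl = 0.34; W sinα = 58.8
Slice 6: Δl = 2.9/cos37.3° = 3.646 m; N'_6 = 165·cos37.3° − 8·3.646 = 102.1; c'Δl = 0.73; W sinα = 100.0
Slice 7: Δl = 1.5/cos48.3° = 2.255 m; N'_7 = 26·cos48.3° − 0·2.255 = 17.3; c'Δl = 0.45; W sinα = 19.4
Σc'Δl = 3.8 kN/m; ΣN' = 954.9 kN/m; ΣW sinα = 286.9 kN/m
Resisting = 3.8 + 954.9·tan26.4° = 3.8 + 474.0 = 477.8 kN/m
FS = 477.8 / 286.9 = 1.666

FS = 1.67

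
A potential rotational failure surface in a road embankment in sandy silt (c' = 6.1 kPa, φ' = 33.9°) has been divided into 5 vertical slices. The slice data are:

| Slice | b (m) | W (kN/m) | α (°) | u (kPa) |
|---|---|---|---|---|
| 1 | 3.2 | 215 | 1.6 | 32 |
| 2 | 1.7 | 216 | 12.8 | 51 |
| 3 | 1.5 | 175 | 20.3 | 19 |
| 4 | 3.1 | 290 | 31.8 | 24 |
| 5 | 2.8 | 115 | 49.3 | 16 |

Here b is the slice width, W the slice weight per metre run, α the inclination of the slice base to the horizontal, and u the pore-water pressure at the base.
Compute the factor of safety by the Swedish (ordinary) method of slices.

Ordinary method of slices: FS = Σ[c'·Δl_i + (W_i cosα_i − u_i·Δl_i)·tanφ'] / Σ W_i sinα_i, with Δl_i = b_i / cosα_i.
Slice 1: Δl = 3.2/cos1.6° = 3.201 m; N'_1 = 215·cos1.6° − 32·3.201 = 112.5; c'Δl = 19.53; W sinα = 6.0
Slice 2: Δl = 1.7/cos12.8° = 1.743 m; N'_2 = 216·cos12.8° − 51·1.743 = 121.7; c'Δl = 10.63; W sinα = 47.9
Slice 3: Δl = 1.5/cos20.3° = 1.599 m; N'_3 = 175·cos20.3° − 19·1.599 = 133.7; c'Δl = 9.76; W sinα = 60.7
Slice 4: Δl = 3.1/cos31.8° = 3.648 m; N'_4 = 290·cos31.8° − 24·3.648 = 158.9; c'Δl = 22.25; W sinα = 152.8
Slice 5: Δl = 2.8/cos49.3° = 4.294 m; N'_5 = 115·cos49.3° − 16·4.294 = 6.3; c'Δl = 26.19; W sinα = 87.2
Σc'Δl = 88.4 kN/m; ΣN' = 533.2 kN/m; ΣW sinα = 354.6 kN/m
Resisting = 88.4 + 533.2·tan33.9° = 88.4 + 358.3 = 446.6 kN/m
FS = 446.6 / 354.6 = 1.260

FS = 1.26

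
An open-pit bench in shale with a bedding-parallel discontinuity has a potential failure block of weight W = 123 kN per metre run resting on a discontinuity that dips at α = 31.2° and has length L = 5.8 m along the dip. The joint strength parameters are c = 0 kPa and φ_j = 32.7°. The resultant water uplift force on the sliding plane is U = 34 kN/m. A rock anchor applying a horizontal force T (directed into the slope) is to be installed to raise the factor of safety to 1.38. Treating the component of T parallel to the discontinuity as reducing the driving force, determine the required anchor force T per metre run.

Resolving forces along and normal to the sliding plane, with the horizontal anchor force T adding T·sinα to the effective normal force and T·cosα acting up the plane against the driving force:
FS = [cL + (W cosα − U + T sinα) tanφ_j] / [W sinα − T cosα]
Without the anchor: N' = 71.2 kN/m, driving T_d = 63.7 kN/m, resisting R = 0·5.8 + 71.2·tan32.7° = 45.7 kN/m, FS = 0.72.
Setting FS = 1.38 and solving for T:
1.38·(63.7 − T cos31.2°) = 45.7 + T sin31.2°·tan32.7°
T·(sin31.2°·tan32.7° + 1.38·cos31.2°) = 1.38·63.7 − 45.7
T·(0.5180·0.6420 + 1.38·0.8554) = 87.9 − 45.7 = 42.2
T·1.5130 = 42.2
T = 27.9 kN/m

T = 28 kN/m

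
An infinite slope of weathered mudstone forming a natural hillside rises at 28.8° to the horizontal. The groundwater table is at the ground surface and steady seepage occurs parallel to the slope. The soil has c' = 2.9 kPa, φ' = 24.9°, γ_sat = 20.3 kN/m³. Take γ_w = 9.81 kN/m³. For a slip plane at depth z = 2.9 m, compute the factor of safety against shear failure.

With seepage parallel to the slope and the water table at the surface, the effective normal stress on the slip plane uses the buoyant unit weight γ' = γ_sat − γ_w while the driving shear stress uses γ_sat:
FS = [c' + γ' z cos²β tanφ'] / [γ_sat z sinβ cosβ]
γ' = 20.3 − 9.81 = 10.49 kN/m³
Numerator = 2.9 + 10.49·2.9·cos²28.8°·tan24.9° = 2.9 + 10.49·2.9·0.7679·0.4642 = 13.744 kPa
Denominator = 20.3·2.9·sin28.8°·cos28.8° = 20.3·2.9·0.4818·0.8763 = 24.853 kPa
FS = 13.744 / 24.853 = 0.553

FS = 0.55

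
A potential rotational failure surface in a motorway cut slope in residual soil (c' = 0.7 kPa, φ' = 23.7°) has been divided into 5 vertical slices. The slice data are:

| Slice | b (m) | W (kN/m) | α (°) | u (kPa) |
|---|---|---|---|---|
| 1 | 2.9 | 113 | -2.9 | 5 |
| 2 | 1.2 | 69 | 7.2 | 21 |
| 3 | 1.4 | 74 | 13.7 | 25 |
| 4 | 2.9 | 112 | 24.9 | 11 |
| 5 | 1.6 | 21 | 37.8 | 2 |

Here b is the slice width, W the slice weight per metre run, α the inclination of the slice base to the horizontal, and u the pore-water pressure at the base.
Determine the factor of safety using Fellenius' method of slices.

Ordinary method of slices: FS = Σ[c'·Δl_i + (W_i cosα_i − u_i·Δl_i)·tanφ'] / Σ W_i sinα_i, with Δl_i = b_i / cosα_i.
Slice 1: Δl = 2.9/cos(-2.9°) = 2.904 m; N'_1 = 113·cos(-2.9°) − 5·2.904 = 98.3; c'Δl = 2.03; W sinα = -5.7
Slice 2: Δl = 1.2/cos7.2° = 1.210 m; N'_2 = 69·cos7.2° − 21·1.210 = 43.1; c'Δl = 0.85; W sinα = 8.6
Slice 3: Δl = 1.4/cos13.7° = 1.441 m; N'_3 = 74·cos13.7° − 25·1.441 = 35.9; c'Δl = 1.01; W sinα = 17.5
Slice 4: Δl = 2.9/cos24.9° = 3.197 m; N'_4 = 112·cos24.9° − 11·3.197 = 66.4; c'Δl = 2.24; W sinα = 47.2
Slice 5: Δl = 1.6/cos37.8° = 2.025 m; N'_5 = 21·cos37.8° − 2·2.025 = 12.5; c'Δl = 1.42; W sinα = 12.9
Σc'Δl = 7.5 kN/m; ΣN' = 256.2 kN/m; ΣW sinα = 80.5 kN/m
Resisting = 7.5 + 256.2·tan23.7° = 7.5 + 112.5 = 120.0 kN/m
FS = 120.0 / 80.5 = 1.491

FS = 1.49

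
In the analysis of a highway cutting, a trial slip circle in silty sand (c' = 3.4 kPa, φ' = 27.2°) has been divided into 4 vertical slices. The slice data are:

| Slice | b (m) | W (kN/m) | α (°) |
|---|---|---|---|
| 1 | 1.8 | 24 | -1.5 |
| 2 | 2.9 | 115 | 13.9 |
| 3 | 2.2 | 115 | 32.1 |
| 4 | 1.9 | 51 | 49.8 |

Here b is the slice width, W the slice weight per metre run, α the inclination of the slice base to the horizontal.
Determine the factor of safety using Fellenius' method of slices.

FS = 1.35

Ordinary method of slices: FS = Σ[c'·Δl_i + (W_i cosα_i)·tanφ'] / Σ W_i sinα_i, with Δl_i = b_i / cosα_i.
Slice 1: Δl = 1.8/cos(-1.5°) = 1.801 m; N'_1 = 24·cos(-1.5°) = 24.0; c'Δl = 6.12; W sinα = -0.6
Slice 2: Δl = 2.9/cos13.9° = 2.987 m; N'_2 = 115·cos13.9° = 111.6; c'Δl = 10.16; W sinα = 27.6
Slice 3: Δl = 2.2/cos32.1° = 2.597 m; N'_3 = 115·cos32.1° = 97.4; c'Δl = 8.83; W sinα = 61.1
Slice 4: Δl = 1.9/cos49.8° = 2.944 m; N'_4 = 51·cos49.8° = 32.9; c'Δl = 10.01; W sinα = 39.0
Σc'Δl = 35.1 kN/m; ΣN' = 266.0 kN/m; ΣW sinα = 127.1 kN/m
Resisting = 35.1 + 266.0·tan27.2° = 35.1 + 136.7 = 171.8 kN/m
FS = 171.8 / 127.1 = 1.352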